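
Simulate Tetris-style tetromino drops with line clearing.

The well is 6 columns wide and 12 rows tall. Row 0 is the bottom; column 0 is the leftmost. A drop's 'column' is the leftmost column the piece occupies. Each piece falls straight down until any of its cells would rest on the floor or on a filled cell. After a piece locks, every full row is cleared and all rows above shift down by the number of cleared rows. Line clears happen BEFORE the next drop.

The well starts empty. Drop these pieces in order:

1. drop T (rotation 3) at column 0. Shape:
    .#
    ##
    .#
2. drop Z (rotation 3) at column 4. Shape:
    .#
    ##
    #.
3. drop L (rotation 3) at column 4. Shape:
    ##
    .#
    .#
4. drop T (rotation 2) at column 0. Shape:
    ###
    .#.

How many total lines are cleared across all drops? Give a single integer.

Answer: 0

Derivation:
Drop 1: T rot3 at col 0 lands with bottom-row=0; cleared 0 line(s) (total 0); column heights now [2 3 0 0 0 0], max=3
Drop 2: Z rot3 at col 4 lands with bottom-row=0; cleared 0 line(s) (total 0); column heights now [2 3 0 0 2 3], max=3
Drop 3: L rot3 at col 4 lands with bottom-row=3; cleared 0 line(s) (total 0); column heights now [2 3 0 0 6 6], max=6
Drop 4: T rot2 at col 0 lands with bottom-row=3; cleared 0 line(s) (total 0); column heights now [5 5 5 0 6 6], max=6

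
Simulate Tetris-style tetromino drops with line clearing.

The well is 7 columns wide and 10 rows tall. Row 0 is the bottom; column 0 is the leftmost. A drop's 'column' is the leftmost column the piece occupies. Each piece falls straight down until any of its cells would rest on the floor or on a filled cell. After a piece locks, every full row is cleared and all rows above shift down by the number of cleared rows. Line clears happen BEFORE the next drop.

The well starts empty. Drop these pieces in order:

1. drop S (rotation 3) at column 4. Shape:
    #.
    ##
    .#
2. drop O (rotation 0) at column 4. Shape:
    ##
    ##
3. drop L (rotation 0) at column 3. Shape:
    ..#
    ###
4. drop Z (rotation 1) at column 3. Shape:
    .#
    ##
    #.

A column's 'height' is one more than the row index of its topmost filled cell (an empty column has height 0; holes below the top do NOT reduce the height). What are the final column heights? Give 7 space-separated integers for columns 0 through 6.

Answer: 0 0 0 8 9 7 0

Derivation:
Drop 1: S rot3 at col 4 lands with bottom-row=0; cleared 0 line(s) (total 0); column heights now [0 0 0 0 3 2 0], max=3
Drop 2: O rot0 at col 4 lands with bottom-row=3; cleared 0 line(s) (total 0); column heights now [0 0 0 0 5 5 0], max=5
Drop 3: L rot0 at col 3 lands with bottom-row=5; cleared 0 line(s) (total 0); column heights now [0 0 0 6 6 7 0], max=7
Drop 4: Z rot1 at col 3 lands with bottom-row=6; cleared 0 line(s) (total 0); column heights now [0 0 0 8 9 7 0], max=9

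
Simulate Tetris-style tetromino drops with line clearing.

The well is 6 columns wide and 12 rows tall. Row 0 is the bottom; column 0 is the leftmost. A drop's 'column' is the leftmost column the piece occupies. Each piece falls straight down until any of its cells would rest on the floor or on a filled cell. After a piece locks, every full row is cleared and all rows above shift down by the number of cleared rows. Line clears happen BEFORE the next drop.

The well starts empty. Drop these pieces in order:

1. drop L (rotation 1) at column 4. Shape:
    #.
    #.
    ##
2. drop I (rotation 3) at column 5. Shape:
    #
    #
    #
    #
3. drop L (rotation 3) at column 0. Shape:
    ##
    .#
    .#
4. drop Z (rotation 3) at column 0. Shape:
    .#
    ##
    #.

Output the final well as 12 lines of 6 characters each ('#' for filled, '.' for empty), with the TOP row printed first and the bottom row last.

Answer: ......
......
......
......
......
......
.#....
##...#
#....#
##..##
.#..##
.#..##

Derivation:
Drop 1: L rot1 at col 4 lands with bottom-row=0; cleared 0 line(s) (total 0); column heights now [0 0 0 0 3 1], max=3
Drop 2: I rot3 at col 5 lands with bottom-row=1; cleared 0 line(s) (total 0); column heights now [0 0 0 0 3 5], max=5
Drop 3: L rot3 at col 0 lands with bottom-row=0; cleared 0 line(s) (total 0); column heights now [3 3 0 0 3 5], max=5
Drop 4: Z rot3 at col 0 lands with bottom-row=3; cleared 0 line(s) (total 0); column heights now [5 6 0 0 3 5], max=6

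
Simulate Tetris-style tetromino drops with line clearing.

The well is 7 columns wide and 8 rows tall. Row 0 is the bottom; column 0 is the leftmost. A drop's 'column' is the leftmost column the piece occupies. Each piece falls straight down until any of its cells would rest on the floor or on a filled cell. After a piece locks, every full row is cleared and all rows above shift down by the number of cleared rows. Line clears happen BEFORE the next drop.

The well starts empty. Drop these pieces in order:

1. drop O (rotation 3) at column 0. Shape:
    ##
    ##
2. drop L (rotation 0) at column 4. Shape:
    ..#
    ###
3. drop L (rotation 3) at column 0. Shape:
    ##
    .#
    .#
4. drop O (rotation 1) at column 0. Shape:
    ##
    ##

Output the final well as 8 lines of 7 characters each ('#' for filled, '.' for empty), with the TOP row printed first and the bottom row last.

Answer: .......
##.....
##.....
##.....
.#.....
.#.....
##....#
##..###

Derivation:
Drop 1: O rot3 at col 0 lands with bottom-row=0; cleared 0 line(s) (total 0); column heights now [2 2 0 0 0 0 0], max=2
Drop 2: L rot0 at col 4 lands with bottom-row=0; cleared 0 line(s) (total 0); column heights now [2 2 0 0 1 1 2], max=2
Drop 3: L rot3 at col 0 lands with bottom-row=2; cleared 0 line(s) (total 0); column heights now [5 5 0 0 1 1 2], max=5
Drop 4: O rot1 at col 0 lands with bottom-row=5; cleared 0 line(s) (total 0); column heights now [7 7 0 0 1 1 2], max=7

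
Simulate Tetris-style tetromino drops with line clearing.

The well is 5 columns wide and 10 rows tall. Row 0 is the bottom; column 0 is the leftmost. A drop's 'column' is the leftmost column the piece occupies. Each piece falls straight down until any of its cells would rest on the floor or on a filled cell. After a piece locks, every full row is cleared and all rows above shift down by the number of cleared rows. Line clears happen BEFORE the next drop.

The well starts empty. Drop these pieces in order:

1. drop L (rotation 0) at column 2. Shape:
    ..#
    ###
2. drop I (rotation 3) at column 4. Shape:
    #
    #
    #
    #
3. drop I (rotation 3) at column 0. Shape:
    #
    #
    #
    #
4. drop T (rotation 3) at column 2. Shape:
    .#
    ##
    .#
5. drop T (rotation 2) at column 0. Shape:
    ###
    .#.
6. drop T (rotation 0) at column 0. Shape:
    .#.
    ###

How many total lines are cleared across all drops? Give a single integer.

Answer: 0

Derivation:
Drop 1: L rot0 at col 2 lands with bottom-row=0; cleared 0 line(s) (total 0); column heights now [0 0 1 1 2], max=2
Drop 2: I rot3 at col 4 lands with bottom-row=2; cleared 0 line(s) (total 0); column heights now [0 0 1 1 6], max=6
Drop 3: I rot3 at col 0 lands with bottom-row=0; cleared 0 line(s) (total 0); column heights now [4 0 1 1 6], max=6
Drop 4: T rot3 at col 2 lands with bottom-row=1; cleared 0 line(s) (total 0); column heights now [4 0 3 4 6], max=6
Drop 5: T rot2 at col 0 lands with bottom-row=3; cleared 0 line(s) (total 0); column heights now [5 5 5 4 6], max=6
Drop 6: T rot0 at col 0 lands with bottom-row=5; cleared 0 line(s) (total 0); column heights now [6 7 6 4 6], max=7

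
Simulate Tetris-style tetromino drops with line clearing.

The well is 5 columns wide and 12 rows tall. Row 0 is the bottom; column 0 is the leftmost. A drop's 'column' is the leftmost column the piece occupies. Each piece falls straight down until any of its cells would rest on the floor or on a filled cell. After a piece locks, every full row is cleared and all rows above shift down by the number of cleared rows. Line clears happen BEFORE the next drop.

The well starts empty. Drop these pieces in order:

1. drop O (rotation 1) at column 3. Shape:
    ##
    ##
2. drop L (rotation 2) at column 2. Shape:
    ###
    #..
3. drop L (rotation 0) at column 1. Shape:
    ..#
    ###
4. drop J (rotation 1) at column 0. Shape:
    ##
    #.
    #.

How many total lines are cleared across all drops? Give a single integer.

Drop 1: O rot1 at col 3 lands with bottom-row=0; cleared 0 line(s) (total 0); column heights now [0 0 0 2 2], max=2
Drop 2: L rot2 at col 2 lands with bottom-row=1; cleared 0 line(s) (total 0); column heights now [0 0 3 3 3], max=3
Drop 3: L rot0 at col 1 lands with bottom-row=3; cleared 0 line(s) (total 0); column heights now [0 4 4 5 3], max=5
Drop 4: J rot1 at col 0 lands with bottom-row=2; cleared 0 line(s) (total 0); column heights now [5 5 4 5 3], max=5

Answer: 0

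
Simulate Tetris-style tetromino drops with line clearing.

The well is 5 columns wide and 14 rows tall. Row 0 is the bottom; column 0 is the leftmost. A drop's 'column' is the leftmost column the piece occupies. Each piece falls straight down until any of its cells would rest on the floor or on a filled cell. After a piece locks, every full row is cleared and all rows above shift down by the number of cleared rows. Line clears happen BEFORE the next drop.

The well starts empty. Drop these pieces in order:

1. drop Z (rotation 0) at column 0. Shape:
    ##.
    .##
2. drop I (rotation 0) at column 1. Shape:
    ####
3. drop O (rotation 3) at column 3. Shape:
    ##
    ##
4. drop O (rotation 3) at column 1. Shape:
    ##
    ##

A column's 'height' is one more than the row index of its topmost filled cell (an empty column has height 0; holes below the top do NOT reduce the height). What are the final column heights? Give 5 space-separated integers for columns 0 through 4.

Drop 1: Z rot0 at col 0 lands with bottom-row=0; cleared 0 line(s) (total 0); column heights now [2 2 1 0 0], max=2
Drop 2: I rot0 at col 1 lands with bottom-row=2; cleared 0 line(s) (total 0); column heights now [2 3 3 3 3], max=3
Drop 3: O rot3 at col 3 lands with bottom-row=3; cleared 0 line(s) (total 0); column heights now [2 3 3 5 5], max=5
Drop 4: O rot3 at col 1 lands with bottom-row=3; cleared 0 line(s) (total 0); column heights now [2 5 5 5 5], max=5

Answer: 2 5 5 5 5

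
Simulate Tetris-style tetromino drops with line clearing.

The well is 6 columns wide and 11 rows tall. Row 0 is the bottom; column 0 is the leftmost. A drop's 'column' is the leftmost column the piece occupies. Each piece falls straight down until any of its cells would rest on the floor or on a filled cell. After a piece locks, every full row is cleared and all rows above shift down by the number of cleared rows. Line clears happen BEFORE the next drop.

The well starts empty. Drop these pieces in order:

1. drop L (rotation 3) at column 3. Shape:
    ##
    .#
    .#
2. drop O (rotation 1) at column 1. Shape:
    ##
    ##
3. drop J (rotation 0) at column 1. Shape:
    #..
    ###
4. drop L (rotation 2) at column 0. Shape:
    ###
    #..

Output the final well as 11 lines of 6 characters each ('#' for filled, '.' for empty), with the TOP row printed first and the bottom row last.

Answer: ......
......
......
......
......
###...
##....
.###..
...##.
.##.#.
.##.#.

Derivation:
Drop 1: L rot3 at col 3 lands with bottom-row=0; cleared 0 line(s) (total 0); column heights now [0 0 0 3 3 0], max=3
Drop 2: O rot1 at col 1 lands with bottom-row=0; cleared 0 line(s) (total 0); column heights now [0 2 2 3 3 0], max=3
Drop 3: J rot0 at col 1 lands with bottom-row=3; cleared 0 line(s) (total 0); column heights now [0 5 4 4 3 0], max=5
Drop 4: L rot2 at col 0 lands with bottom-row=4; cleared 0 line(s) (total 0); column heights now [6 6 6 4 3 0], max=6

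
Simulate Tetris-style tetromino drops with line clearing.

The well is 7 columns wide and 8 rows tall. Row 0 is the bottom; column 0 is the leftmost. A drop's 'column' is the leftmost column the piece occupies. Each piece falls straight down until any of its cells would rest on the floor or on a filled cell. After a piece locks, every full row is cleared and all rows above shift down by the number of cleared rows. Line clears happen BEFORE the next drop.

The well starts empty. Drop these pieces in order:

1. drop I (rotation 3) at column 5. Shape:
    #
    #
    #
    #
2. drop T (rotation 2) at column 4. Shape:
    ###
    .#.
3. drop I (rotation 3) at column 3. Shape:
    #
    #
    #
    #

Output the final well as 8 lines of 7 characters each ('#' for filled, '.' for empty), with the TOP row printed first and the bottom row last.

Drop 1: I rot3 at col 5 lands with bottom-row=0; cleared 0 line(s) (total 0); column heights now [0 0 0 0 0 4 0], max=4
Drop 2: T rot2 at col 4 lands with bottom-row=4; cleared 0 line(s) (total 0); column heights now [0 0 0 0 6 6 6], max=6
Drop 3: I rot3 at col 3 lands with bottom-row=0; cleared 0 line(s) (total 0); column heights now [0 0 0 4 6 6 6], max=6

Answer: .......
.......
....###
.....#.
...#.#.
...#.#.
...#.#.
...#.#.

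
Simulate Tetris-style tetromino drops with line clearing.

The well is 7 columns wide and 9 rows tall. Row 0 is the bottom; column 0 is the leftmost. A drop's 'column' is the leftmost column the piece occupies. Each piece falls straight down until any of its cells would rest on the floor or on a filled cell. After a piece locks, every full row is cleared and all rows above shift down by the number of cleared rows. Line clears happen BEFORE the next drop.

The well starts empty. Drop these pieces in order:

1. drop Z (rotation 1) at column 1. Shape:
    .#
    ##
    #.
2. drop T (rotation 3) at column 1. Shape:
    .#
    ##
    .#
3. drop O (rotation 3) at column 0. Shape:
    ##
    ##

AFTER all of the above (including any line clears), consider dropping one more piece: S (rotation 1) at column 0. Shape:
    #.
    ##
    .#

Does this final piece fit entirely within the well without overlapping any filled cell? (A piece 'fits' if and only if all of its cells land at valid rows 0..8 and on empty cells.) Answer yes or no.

Answer: no

Derivation:
Drop 1: Z rot1 at col 1 lands with bottom-row=0; cleared 0 line(s) (total 0); column heights now [0 2 3 0 0 0 0], max=3
Drop 2: T rot3 at col 1 lands with bottom-row=3; cleared 0 line(s) (total 0); column heights now [0 5 6 0 0 0 0], max=6
Drop 3: O rot3 at col 0 lands with bottom-row=5; cleared 0 line(s) (total 0); column heights now [7 7 6 0 0 0 0], max=7
Test piece S rot1 at col 0 (width 2): heights before test = [7 7 6 0 0 0 0]; fits = False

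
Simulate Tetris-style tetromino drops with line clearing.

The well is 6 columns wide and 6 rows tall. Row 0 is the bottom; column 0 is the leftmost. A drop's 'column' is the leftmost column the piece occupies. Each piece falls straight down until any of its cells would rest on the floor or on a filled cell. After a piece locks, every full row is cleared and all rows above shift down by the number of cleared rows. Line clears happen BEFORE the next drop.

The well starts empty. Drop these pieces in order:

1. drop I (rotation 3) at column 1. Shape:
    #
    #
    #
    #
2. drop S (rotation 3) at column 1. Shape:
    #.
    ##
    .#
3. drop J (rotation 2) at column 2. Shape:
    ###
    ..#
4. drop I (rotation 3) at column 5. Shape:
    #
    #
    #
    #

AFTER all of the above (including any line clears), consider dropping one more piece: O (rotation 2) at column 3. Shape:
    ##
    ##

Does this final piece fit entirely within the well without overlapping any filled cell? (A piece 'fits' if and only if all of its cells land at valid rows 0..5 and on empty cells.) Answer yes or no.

Answer: no

Derivation:
Drop 1: I rot3 at col 1 lands with bottom-row=0; cleared 0 line(s) (total 0); column heights now [0 4 0 0 0 0], max=4
Drop 2: S rot3 at col 1 lands with bottom-row=3; cleared 0 line(s) (total 0); column heights now [0 6 5 0 0 0], max=6
Drop 3: J rot2 at col 2 lands with bottom-row=4; cleared 0 line(s) (total 0); column heights now [0 6 6 6 6 0], max=6
Drop 4: I rot3 at col 5 lands with bottom-row=0; cleared 0 line(s) (total 0); column heights now [0 6 6 6 6 4], max=6
Test piece O rot2 at col 3 (width 2): heights before test = [0 6 6 6 6 4]; fits = False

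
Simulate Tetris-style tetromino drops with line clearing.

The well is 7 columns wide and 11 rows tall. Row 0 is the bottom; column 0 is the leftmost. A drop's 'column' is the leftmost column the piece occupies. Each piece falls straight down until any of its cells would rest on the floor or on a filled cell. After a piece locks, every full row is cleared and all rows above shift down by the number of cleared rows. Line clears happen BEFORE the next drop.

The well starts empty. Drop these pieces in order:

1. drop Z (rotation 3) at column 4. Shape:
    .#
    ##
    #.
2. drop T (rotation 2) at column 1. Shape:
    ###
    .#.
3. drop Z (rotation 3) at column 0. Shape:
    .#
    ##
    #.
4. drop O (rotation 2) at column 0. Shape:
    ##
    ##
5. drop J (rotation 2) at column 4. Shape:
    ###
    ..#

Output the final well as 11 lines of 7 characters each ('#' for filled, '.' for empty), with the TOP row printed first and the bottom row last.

Answer: .......
.......
.......
.......
.......
##.....
##.....
.#..###
##...##
######.
..#.#..

Derivation:
Drop 1: Z rot3 at col 4 lands with bottom-row=0; cleared 0 line(s) (total 0); column heights now [0 0 0 0 2 3 0], max=3
Drop 2: T rot2 at col 1 lands with bottom-row=0; cleared 0 line(s) (total 0); column heights now [0 2 2 2 2 3 0], max=3
Drop 3: Z rot3 at col 0 lands with bottom-row=1; cleared 0 line(s) (total 0); column heights now [3 4 2 2 2 3 0], max=4
Drop 4: O rot2 at col 0 lands with bottom-row=4; cleared 0 line(s) (total 0); column heights now [6 6 2 2 2 3 0], max=6
Drop 5: J rot2 at col 4 lands with bottom-row=2; cleared 0 line(s) (total 0); column heights now [6 6 2 2 4 4 4], max=6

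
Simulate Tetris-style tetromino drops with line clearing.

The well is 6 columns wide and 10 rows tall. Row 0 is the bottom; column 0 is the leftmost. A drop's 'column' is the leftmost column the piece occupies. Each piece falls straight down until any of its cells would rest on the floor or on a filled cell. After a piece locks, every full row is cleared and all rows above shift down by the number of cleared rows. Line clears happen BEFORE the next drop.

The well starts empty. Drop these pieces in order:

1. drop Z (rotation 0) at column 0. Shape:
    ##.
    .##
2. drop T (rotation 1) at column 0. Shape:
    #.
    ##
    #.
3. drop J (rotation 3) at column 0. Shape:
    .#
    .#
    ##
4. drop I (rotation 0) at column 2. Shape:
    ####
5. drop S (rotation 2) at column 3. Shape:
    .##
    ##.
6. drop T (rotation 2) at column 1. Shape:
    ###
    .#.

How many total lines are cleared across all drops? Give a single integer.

Answer: 1

Derivation:
Drop 1: Z rot0 at col 0 lands with bottom-row=0; cleared 0 line(s) (total 0); column heights now [2 2 1 0 0 0], max=2
Drop 2: T rot1 at col 0 lands with bottom-row=2; cleared 0 line(s) (total 0); column heights now [5 4 1 0 0 0], max=5
Drop 3: J rot3 at col 0 lands with bottom-row=5; cleared 0 line(s) (total 0); column heights now [6 8 1 0 0 0], max=8
Drop 4: I rot0 at col 2 lands with bottom-row=1; cleared 1 line(s) (total 1); column heights now [5 7 1 0 0 0], max=7
Drop 5: S rot2 at col 3 lands with bottom-row=0; cleared 0 line(s) (total 1); column heights now [5 7 1 1 2 2], max=7
Drop 6: T rot2 at col 1 lands with bottom-row=6; cleared 0 line(s) (total 1); column heights now [5 8 8 8 2 2], max=8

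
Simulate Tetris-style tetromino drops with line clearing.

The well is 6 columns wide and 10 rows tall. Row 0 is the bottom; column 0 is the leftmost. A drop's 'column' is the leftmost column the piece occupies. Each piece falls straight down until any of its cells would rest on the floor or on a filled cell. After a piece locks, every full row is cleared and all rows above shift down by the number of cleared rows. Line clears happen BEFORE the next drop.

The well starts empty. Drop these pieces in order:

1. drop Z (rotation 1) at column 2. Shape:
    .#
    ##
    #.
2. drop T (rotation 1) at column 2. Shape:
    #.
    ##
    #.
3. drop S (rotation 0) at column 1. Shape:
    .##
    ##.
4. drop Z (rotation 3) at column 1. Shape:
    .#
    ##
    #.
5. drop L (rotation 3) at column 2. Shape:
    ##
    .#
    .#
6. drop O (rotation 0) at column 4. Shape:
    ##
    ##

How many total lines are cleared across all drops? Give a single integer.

Drop 1: Z rot1 at col 2 lands with bottom-row=0; cleared 0 line(s) (total 0); column heights now [0 0 2 3 0 0], max=3
Drop 2: T rot1 at col 2 lands with bottom-row=2; cleared 0 line(s) (total 0); column heights now [0 0 5 4 0 0], max=5
Drop 3: S rot0 at col 1 lands with bottom-row=5; cleared 0 line(s) (total 0); column heights now [0 6 7 7 0 0], max=7
Drop 4: Z rot3 at col 1 lands with bottom-row=6; cleared 0 line(s) (total 0); column heights now [0 8 9 7 0 0], max=9
Drop 5: L rot3 at col 2 lands with bottom-row=7; cleared 0 line(s) (total 0); column heights now [0 8 10 10 0 0], max=10
Drop 6: O rot0 at col 4 lands with bottom-row=0; cleared 0 line(s) (total 0); column heights now [0 8 10 10 2 2], max=10

Answer: 0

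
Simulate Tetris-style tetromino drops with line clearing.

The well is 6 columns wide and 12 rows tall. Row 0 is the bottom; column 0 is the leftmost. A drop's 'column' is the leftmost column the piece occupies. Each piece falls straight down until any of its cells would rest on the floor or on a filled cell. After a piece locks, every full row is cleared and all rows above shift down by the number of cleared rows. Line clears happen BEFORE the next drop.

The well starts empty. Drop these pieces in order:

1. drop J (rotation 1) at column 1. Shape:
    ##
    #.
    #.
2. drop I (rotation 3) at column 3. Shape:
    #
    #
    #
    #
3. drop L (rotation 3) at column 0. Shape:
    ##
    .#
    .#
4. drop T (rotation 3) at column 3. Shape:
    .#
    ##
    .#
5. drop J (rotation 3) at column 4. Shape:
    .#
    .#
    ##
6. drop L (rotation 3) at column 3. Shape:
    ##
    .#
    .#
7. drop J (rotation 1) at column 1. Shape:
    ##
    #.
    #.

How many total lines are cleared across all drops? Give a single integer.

Drop 1: J rot1 at col 1 lands with bottom-row=0; cleared 0 line(s) (total 0); column heights now [0 3 3 0 0 0], max=3
Drop 2: I rot3 at col 3 lands with bottom-row=0; cleared 0 line(s) (total 0); column heights now [0 3 3 4 0 0], max=4
Drop 3: L rot3 at col 0 lands with bottom-row=3; cleared 0 line(s) (total 0); column heights now [6 6 3 4 0 0], max=6
Drop 4: T rot3 at col 3 lands with bottom-row=3; cleared 0 line(s) (total 0); column heights now [6 6 3 5 6 0], max=6
Drop 5: J rot3 at col 4 lands with bottom-row=6; cleared 0 line(s) (total 0); column heights now [6 6 3 5 7 9], max=9
Drop 6: L rot3 at col 3 lands with bottom-row=7; cleared 0 line(s) (total 0); column heights now [6 6 3 10 10 9], max=10
Drop 7: J rot1 at col 1 lands with bottom-row=6; cleared 0 line(s) (total 0); column heights now [6 9 9 10 10 9], max=10

Answer: 0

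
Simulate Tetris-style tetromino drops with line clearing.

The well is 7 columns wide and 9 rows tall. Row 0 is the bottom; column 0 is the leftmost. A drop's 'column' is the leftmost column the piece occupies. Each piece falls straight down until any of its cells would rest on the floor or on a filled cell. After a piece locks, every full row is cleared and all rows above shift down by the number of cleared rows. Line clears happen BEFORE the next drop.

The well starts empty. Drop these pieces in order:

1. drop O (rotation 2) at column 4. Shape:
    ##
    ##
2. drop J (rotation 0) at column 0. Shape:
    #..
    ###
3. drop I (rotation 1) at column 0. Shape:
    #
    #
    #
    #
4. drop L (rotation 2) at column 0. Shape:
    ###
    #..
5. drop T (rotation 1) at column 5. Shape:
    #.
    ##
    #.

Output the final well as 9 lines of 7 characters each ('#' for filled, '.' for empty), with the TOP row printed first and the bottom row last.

Answer: .......
###....
#......
#......
#....#.
#....##
#....#.
#...##.
###.##.

Derivation:
Drop 1: O rot2 at col 4 lands with bottom-row=0; cleared 0 line(s) (total 0); column heights now [0 0 0 0 2 2 0], max=2
Drop 2: J rot0 at col 0 lands with bottom-row=0; cleared 0 line(s) (total 0); column heights now [2 1 1 0 2 2 0], max=2
Drop 3: I rot1 at col 0 lands with bottom-row=2; cleared 0 line(s) (total 0); column heights now [6 1 1 0 2 2 0], max=6
Drop 4: L rot2 at col 0 lands with bottom-row=6; cleared 0 line(s) (total 0); column heights now [8 8 8 0 2 2 0], max=8
Drop 5: T rot1 at col 5 lands with bottom-row=2; cleared 0 line(s) (total 0); column heights now [8 8 8 0 2 5 4], max=8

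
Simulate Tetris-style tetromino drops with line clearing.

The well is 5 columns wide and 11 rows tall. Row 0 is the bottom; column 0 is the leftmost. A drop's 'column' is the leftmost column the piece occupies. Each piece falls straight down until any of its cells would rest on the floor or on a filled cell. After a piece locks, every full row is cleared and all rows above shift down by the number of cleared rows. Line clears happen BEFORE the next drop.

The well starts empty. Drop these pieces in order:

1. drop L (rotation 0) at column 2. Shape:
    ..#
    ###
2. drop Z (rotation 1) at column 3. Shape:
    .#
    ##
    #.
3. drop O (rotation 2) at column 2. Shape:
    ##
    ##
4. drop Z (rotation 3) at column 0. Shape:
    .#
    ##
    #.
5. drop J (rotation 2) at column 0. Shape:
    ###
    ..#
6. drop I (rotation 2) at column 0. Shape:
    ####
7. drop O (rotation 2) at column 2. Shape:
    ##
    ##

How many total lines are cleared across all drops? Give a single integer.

Drop 1: L rot0 at col 2 lands with bottom-row=0; cleared 0 line(s) (total 0); column heights now [0 0 1 1 2], max=2
Drop 2: Z rot1 at col 3 lands with bottom-row=1; cleared 0 line(s) (total 0); column heights now [0 0 1 3 4], max=4
Drop 3: O rot2 at col 2 lands with bottom-row=3; cleared 0 line(s) (total 0); column heights now [0 0 5 5 4], max=5
Drop 4: Z rot3 at col 0 lands with bottom-row=0; cleared 0 line(s) (total 0); column heights now [2 3 5 5 4], max=5
Drop 5: J rot2 at col 0 lands with bottom-row=5; cleared 0 line(s) (total 0); column heights now [7 7 7 5 4], max=7
Drop 6: I rot2 at col 0 lands with bottom-row=7; cleared 0 line(s) (total 0); column heights now [8 8 8 8 4], max=8
Drop 7: O rot2 at col 2 lands with bottom-row=8; cleared 0 line(s) (total 0); column heights now [8 8 10 10 4], max=10

Answer: 0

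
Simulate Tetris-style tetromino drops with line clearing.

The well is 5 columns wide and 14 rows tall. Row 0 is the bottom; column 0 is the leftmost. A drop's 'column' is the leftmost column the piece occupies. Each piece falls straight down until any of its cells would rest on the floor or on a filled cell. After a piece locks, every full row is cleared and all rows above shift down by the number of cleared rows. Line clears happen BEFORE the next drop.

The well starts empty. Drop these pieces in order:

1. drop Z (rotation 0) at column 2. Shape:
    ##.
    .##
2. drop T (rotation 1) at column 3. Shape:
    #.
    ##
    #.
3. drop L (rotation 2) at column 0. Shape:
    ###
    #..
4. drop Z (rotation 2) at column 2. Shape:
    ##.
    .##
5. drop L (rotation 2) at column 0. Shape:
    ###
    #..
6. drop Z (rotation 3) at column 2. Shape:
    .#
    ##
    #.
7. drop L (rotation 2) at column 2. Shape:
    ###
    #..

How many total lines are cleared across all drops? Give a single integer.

Drop 1: Z rot0 at col 2 lands with bottom-row=0; cleared 0 line(s) (total 0); column heights now [0 0 2 2 1], max=2
Drop 2: T rot1 at col 3 lands with bottom-row=2; cleared 0 line(s) (total 0); column heights now [0 0 2 5 4], max=5
Drop 3: L rot2 at col 0 lands with bottom-row=1; cleared 0 line(s) (total 0); column heights now [3 3 3 5 4], max=5
Drop 4: Z rot2 at col 2 lands with bottom-row=5; cleared 0 line(s) (total 0); column heights now [3 3 7 7 6], max=7
Drop 5: L rot2 at col 0 lands with bottom-row=6; cleared 0 line(s) (total 0); column heights now [8 8 8 7 6], max=8
Drop 6: Z rot3 at col 2 lands with bottom-row=8; cleared 0 line(s) (total 0); column heights now [8 8 10 11 6], max=11
Drop 7: L rot2 at col 2 lands with bottom-row=10; cleared 0 line(s) (total 0); column heights now [8 8 12 12 12], max=12

Answer: 0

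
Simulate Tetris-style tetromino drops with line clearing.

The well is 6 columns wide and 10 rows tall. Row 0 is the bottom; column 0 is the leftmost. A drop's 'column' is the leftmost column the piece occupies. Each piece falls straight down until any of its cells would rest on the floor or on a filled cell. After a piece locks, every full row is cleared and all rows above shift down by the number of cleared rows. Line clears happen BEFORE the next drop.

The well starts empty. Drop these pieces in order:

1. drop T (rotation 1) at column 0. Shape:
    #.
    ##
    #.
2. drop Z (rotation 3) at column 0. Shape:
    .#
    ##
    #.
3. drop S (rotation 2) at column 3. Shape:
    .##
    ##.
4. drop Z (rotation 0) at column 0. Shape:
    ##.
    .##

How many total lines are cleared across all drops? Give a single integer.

Drop 1: T rot1 at col 0 lands with bottom-row=0; cleared 0 line(s) (total 0); column heights now [3 2 0 0 0 0], max=3
Drop 2: Z rot3 at col 0 lands with bottom-row=3; cleared 0 line(s) (total 0); column heights now [5 6 0 0 0 0], max=6
Drop 3: S rot2 at col 3 lands with bottom-row=0; cleared 0 line(s) (total 0); column heights now [5 6 0 1 2 2], max=6
Drop 4: Z rot0 at col 0 lands with bottom-row=6; cleared 0 line(s) (total 0); column heights now [8 8 7 1 2 2], max=8

Answer: 0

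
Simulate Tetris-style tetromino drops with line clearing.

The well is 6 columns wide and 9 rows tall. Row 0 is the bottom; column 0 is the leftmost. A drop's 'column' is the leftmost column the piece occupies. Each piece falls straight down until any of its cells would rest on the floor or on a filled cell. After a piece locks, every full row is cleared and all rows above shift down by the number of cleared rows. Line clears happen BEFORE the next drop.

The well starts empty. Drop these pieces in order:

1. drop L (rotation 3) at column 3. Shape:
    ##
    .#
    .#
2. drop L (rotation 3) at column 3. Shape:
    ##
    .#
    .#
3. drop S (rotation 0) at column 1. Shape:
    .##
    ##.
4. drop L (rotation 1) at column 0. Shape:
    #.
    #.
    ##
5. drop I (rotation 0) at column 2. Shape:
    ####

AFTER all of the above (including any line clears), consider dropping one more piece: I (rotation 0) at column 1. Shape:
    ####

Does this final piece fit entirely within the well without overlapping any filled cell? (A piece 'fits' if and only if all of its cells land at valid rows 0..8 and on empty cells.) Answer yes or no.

Drop 1: L rot3 at col 3 lands with bottom-row=0; cleared 0 line(s) (total 0); column heights now [0 0 0 3 3 0], max=3
Drop 2: L rot3 at col 3 lands with bottom-row=3; cleared 0 line(s) (total 0); column heights now [0 0 0 6 6 0], max=6
Drop 3: S rot0 at col 1 lands with bottom-row=5; cleared 0 line(s) (total 0); column heights now [0 6 7 7 6 0], max=7
Drop 4: L rot1 at col 0 lands with bottom-row=6; cleared 0 line(s) (total 0); column heights now [9 7 7 7 6 0], max=9
Drop 5: I rot0 at col 2 lands with bottom-row=7; cleared 0 line(s) (total 0); column heights now [9 7 8 8 8 8], max=9
Test piece I rot0 at col 1 (width 4): heights before test = [9 7 8 8 8 8]; fits = True

Answer: yes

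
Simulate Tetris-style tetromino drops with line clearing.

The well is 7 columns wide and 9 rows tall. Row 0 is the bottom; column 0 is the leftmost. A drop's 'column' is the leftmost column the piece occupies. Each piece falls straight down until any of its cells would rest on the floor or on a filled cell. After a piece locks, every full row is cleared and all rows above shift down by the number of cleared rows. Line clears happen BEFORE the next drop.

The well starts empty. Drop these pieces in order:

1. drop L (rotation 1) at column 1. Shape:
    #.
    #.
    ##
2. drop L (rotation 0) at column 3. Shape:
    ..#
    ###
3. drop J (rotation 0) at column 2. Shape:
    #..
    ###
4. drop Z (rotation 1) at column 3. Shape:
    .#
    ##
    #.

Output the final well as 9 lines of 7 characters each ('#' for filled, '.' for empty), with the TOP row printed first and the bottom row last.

Answer: .......
.......
.......
.......
....#..
...##..
.###...
.#####.
.#####.

Derivation:
Drop 1: L rot1 at col 1 lands with bottom-row=0; cleared 0 line(s) (total 0); column heights now [0 3 1 0 0 0 0], max=3
Drop 2: L rot0 at col 3 lands with bottom-row=0; cleared 0 line(s) (total 0); column heights now [0 3 1 1 1 2 0], max=3
Drop 3: J rot0 at col 2 lands with bottom-row=1; cleared 0 line(s) (total 0); column heights now [0 3 3 2 2 2 0], max=3
Drop 4: Z rot1 at col 3 lands with bottom-row=2; cleared 0 line(s) (total 0); column heights now [0 3 3 4 5 2 0], max=5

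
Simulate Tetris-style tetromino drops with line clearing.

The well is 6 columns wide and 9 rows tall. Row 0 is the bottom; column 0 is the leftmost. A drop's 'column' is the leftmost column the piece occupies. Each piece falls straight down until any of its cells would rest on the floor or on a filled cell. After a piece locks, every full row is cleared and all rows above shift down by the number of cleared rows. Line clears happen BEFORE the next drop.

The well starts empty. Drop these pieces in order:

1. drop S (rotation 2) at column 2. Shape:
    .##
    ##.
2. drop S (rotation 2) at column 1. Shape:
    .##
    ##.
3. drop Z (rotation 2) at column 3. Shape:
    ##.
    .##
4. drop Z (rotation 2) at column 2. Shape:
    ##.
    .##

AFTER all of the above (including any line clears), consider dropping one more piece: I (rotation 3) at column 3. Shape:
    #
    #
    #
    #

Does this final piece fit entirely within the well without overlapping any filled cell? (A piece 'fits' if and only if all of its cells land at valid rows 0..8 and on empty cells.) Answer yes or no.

Drop 1: S rot2 at col 2 lands with bottom-row=0; cleared 0 line(s) (total 0); column heights now [0 0 1 2 2 0], max=2
Drop 2: S rot2 at col 1 lands with bottom-row=1; cleared 0 line(s) (total 0); column heights now [0 2 3 3 2 0], max=3
Drop 3: Z rot2 at col 3 lands with bottom-row=2; cleared 0 line(s) (total 0); column heights now [0 2 3 4 4 3], max=4
Drop 4: Z rot2 at col 2 lands with bottom-row=4; cleared 0 line(s) (total 0); column heights now [0 2 6 6 5 3], max=6
Test piece I rot3 at col 3 (width 1): heights before test = [0 2 6 6 5 3]; fits = False

Answer: no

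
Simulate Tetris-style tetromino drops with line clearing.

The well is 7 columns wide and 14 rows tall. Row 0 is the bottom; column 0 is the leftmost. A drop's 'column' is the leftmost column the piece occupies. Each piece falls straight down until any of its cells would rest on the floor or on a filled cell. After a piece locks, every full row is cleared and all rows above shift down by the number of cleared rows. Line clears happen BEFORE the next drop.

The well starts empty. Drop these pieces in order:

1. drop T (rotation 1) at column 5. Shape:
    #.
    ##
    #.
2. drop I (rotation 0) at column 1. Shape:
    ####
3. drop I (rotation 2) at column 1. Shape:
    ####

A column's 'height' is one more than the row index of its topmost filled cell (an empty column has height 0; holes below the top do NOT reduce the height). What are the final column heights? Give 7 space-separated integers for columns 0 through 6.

Drop 1: T rot1 at col 5 lands with bottom-row=0; cleared 0 line(s) (total 0); column heights now [0 0 0 0 0 3 2], max=3
Drop 2: I rot0 at col 1 lands with bottom-row=0; cleared 0 line(s) (total 0); column heights now [0 1 1 1 1 3 2], max=3
Drop 3: I rot2 at col 1 lands with bottom-row=1; cleared 0 line(s) (total 0); column heights now [0 2 2 2 2 3 2], max=3

Answer: 0 2 2 2 2 3 2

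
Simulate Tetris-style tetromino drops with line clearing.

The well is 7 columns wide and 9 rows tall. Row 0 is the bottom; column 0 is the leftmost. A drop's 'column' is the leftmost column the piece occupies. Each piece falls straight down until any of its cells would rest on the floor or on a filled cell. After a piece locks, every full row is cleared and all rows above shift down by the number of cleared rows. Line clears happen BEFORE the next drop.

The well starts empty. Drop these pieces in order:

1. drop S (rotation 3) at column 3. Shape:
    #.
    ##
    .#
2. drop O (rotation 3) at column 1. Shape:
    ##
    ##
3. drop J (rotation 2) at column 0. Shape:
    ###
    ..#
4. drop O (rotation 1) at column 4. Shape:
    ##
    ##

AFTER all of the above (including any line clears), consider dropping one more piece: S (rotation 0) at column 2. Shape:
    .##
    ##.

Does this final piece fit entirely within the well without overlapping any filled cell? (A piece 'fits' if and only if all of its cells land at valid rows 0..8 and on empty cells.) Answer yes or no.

Answer: yes

Derivation:
Drop 1: S rot3 at col 3 lands with bottom-row=0; cleared 0 line(s) (total 0); column heights now [0 0 0 3 2 0 0], max=3
Drop 2: O rot3 at col 1 lands with bottom-row=0; cleared 0 line(s) (total 0); column heights now [0 2 2 3 2 0 0], max=3
Drop 3: J rot2 at col 0 lands with bottom-row=2; cleared 0 line(s) (total 0); column heights now [4 4 4 3 2 0 0], max=4
Drop 4: O rot1 at col 4 lands with bottom-row=2; cleared 0 line(s) (total 0); column heights now [4 4 4 3 4 4 0], max=4
Test piece S rot0 at col 2 (width 3): heights before test = [4 4 4 3 4 4 0]; fits = True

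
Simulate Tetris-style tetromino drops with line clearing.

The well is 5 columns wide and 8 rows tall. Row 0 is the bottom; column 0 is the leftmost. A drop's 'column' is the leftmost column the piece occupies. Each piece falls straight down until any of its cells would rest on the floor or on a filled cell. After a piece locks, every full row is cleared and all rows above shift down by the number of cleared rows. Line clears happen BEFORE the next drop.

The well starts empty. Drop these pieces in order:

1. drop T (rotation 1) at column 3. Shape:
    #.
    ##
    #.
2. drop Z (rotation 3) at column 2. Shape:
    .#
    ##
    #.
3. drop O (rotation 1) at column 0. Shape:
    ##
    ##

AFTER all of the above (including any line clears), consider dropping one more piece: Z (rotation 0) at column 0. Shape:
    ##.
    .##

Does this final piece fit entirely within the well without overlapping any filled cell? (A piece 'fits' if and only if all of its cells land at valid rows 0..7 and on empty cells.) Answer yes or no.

Drop 1: T rot1 at col 3 lands with bottom-row=0; cleared 0 line(s) (total 0); column heights now [0 0 0 3 2], max=3
Drop 2: Z rot3 at col 2 lands with bottom-row=2; cleared 0 line(s) (total 0); column heights now [0 0 4 5 2], max=5
Drop 3: O rot1 at col 0 lands with bottom-row=0; cleared 0 line(s) (total 0); column heights now [2 2 4 5 2], max=5
Test piece Z rot0 at col 0 (width 3): heights before test = [2 2 4 5 2]; fits = True

Answer: yes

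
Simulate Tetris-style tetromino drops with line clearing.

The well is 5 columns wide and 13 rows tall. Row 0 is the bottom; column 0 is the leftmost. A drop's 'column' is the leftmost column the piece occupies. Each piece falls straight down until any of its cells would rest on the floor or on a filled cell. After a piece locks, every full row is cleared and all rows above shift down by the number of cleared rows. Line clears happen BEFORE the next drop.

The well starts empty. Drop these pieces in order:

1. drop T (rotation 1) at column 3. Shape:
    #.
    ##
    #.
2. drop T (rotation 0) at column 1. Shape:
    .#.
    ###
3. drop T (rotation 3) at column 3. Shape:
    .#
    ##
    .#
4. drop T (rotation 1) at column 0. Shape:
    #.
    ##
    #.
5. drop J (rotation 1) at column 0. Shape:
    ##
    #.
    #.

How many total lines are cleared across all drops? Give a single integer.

Drop 1: T rot1 at col 3 lands with bottom-row=0; cleared 0 line(s) (total 0); column heights now [0 0 0 3 2], max=3
Drop 2: T rot0 at col 1 lands with bottom-row=3; cleared 0 line(s) (total 0); column heights now [0 4 5 4 2], max=5
Drop 3: T rot3 at col 3 lands with bottom-row=3; cleared 0 line(s) (total 0); column heights now [0 4 5 5 6], max=6
Drop 4: T rot1 at col 0 lands with bottom-row=3; cleared 2 line(s) (total 2); column heights now [4 0 0 3 4], max=4
Drop 5: J rot1 at col 0 lands with bottom-row=4; cleared 0 line(s) (total 2); column heights now [7 7 0 3 4], max=7

Answer: 2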